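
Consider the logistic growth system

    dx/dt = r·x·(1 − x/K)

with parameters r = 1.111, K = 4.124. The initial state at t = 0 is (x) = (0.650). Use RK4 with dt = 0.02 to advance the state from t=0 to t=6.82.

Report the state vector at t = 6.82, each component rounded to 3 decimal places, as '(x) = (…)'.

(x) = (4.113)

t=0.000: state=(0.650)
step 1 (dt=0.02): k1=(0.608), k2=(0.613), k3=(0.613), k4=(0.618); state += dt/6·(k1+2k2+2k3+k4)
t=0.020: state=(0.662)
t=0.040: state=(0.675)
t=0.060: state=(0.687)
continuing one RK4 step at a time; state shown every 25 steps (Δt=0.5):
t=0.500: state=(1.014)
t=1.000: state=(1.494)
t=1.500: state=(2.052)
t=2.000: state=(2.611)
t=2.500: state=(3.095)
t=3.000: state=(3.463)
t=3.500: state=(3.717)
t=4.000: state=(3.880)
t=4.500: state=(3.981)
t=5.000: state=(4.040)
t=5.500: state=(4.076)
t=6.000: state=(4.096)
t=6.500: state=(4.108)
t=6.820: state=(4.113)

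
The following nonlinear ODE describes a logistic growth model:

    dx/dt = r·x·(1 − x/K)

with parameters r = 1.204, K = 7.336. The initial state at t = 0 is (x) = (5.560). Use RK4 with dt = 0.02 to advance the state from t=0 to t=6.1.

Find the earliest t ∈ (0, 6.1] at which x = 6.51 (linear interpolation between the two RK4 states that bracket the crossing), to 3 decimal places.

t = 0.767

t=0.000: state=(5.560)
step 1 (dt=0.02): k1=(1.621), k2=(1.611), k3=(1.611), k4=(1.600); state += dt/6·(k1+2k2+2k3+k4)
t=0.020: state=(5.592)
t=0.040: state=(5.624)
t=0.060: state=(5.655)
continuing one RK4 step at a time; state shown every 10 steps (Δt=0.2):
t=0.200: state=(5.864)
t=0.400: state=(6.127)
t=0.600: state=(6.351)
t=0.760: state=(6.504)
next step: t=0.780: state=(6.522) — x has crossed 6.51
linear interpolation between t=0.760 (6.50395) and t=0.780 (6.52155) → t≈0.767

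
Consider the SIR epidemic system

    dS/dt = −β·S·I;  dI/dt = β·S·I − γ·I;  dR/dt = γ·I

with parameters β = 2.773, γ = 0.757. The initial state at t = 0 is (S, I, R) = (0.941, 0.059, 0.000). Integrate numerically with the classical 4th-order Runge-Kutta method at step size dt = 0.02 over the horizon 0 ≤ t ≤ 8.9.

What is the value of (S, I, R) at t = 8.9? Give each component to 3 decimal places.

t=0.000: state=(0.941, 0.059, 0.000)
step 1 (dt=0.02): k1=(-0.154, 0.109, 0.045), k2=(-0.157, 0.111, 0.045), k3=(-0.157, 0.111, 0.046), k4=(-0.159, 0.113, 0.046); state += dt/6·(k1+2k2+2k3+k4)
t=0.020: state=(0.938, 0.061, 0.001)
t=0.040: state=(0.935, 0.064, 0.002)
t=0.060: state=(0.931, 0.066, 0.003)
continuing one RK4 step at a time; state shown every 25 steps (Δt=0.5):
t=0.500: state=(0.825, 0.139, 0.036)
t=1.000: state=(0.627, 0.262, 0.111)
t=1.500: state=(0.403, 0.366, 0.232)
t=2.000: state=(0.237, 0.387, 0.377)
t=2.500: state=(0.142, 0.342, 0.516)
t=3.000: state=(0.093, 0.274, 0.633)
t=3.500: state=(0.066, 0.209, 0.724)
t=4.000: state=(0.052, 0.156, 0.793)
t=4.500: state=(0.043, 0.114, 0.843)
t=5.000: state=(0.037, 0.082, 0.880)
t=5.500: state=(0.034, 0.059, 0.907)
t=6.000: state=(0.032, 0.042, 0.926)
t=6.500: state=(0.030, 0.030, 0.940)
t=7.000: state=(0.029, 0.022, 0.949)
t=7.500: state=(0.028, 0.015, 0.956)
t=8.000: state=(0.028, 0.011, 0.961)
t=8.500: state=(0.027, 0.008, 0.965)
t=8.900: state=(0.027, 0.006, 0.967)

(S, I, R) = (0.027, 0.006, 0.967)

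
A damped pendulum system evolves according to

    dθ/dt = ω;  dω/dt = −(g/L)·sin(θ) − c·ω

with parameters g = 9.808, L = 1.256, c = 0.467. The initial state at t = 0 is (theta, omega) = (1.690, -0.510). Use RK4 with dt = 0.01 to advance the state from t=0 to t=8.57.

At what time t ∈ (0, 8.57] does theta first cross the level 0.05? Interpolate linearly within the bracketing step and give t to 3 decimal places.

t = 0.648

t=0.000: state=(1.690, -0.510)
step 1 (dt=0.01): k1=(-0.510, -7.515), k2=(-0.548, -7.500), k3=(-0.548, -7.500), k4=(-0.585, -7.485); state += dt/6·(k1+2k2+2k3+k4)
t=0.010: state=(1.685, -0.585)
t=0.020: state=(1.678, -0.660)
t=0.030: state=(1.671, -0.734)
continuing one RK4 step at a time; state shown every 50 steps (Δt=0.5):
t=0.500: state=(0.589, -3.530)
t=0.640: state=(0.080, -3.649)
next step: t=0.650: state=(0.044, -3.636) — theta has crossed 0.05
linear interpolation between t=0.640 (0.08016) and t=0.650 (0.04373) → t≈0.648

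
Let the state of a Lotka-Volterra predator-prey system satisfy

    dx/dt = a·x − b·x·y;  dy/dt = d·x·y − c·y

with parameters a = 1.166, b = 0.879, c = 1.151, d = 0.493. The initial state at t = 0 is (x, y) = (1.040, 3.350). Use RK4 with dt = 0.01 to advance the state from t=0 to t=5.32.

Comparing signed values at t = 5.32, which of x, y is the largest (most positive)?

t=0.000: state=(1.040, 3.350)
step 1 (dt=0.01): k1=(-1.850, -2.138), k2=(-1.824, -2.147), k3=(-1.824, -2.146), k4=(-1.798, -2.154); state += dt/6·(k1+2k2+2k3+k4)
t=0.010: state=(1.022, 3.329)
t=0.020: state=(1.004, 3.307)
t=0.030: state=(0.987, 3.285)
continuing one RK4 step at a time; state shown every 20 steps (Δt=0.2):
t=0.200: state=(0.758, 2.904)
t=0.400: state=(0.597, 2.464)
t=0.600: state=(0.507, 2.066)
t=0.800: state=(0.459, 1.721)
t=1.000: state=(0.440, 1.429)
t=1.200: state=(0.441, 1.185)
t=1.400: state=(0.461, 0.984)
t=1.600: state=(0.497, 0.819)
t=1.800: state=(0.550, 0.685)
t=2.000: state=(0.622, 0.577)
t=2.200: state=(0.715, 0.489)
t=2.400: state=(0.833, 0.419)
t=2.600: state=(0.983, 0.364)
t=2.800: state=(1.168, 0.322)
t=3.000: state=(1.398, 0.290)
t=3.200: state=(1.681, 0.268)
t=3.400: state=(2.027, 0.255)
t=3.600: state=(2.449, 0.253)
t=3.800: state=(2.955, 0.262)
t=4.000: state=(3.557, 0.286)
t=4.200: state=(4.255, 0.334)
t=4.400: state=(5.031, 0.419)
t=4.600: state=(5.831, 0.569)
t=4.800: state=(6.523, 0.833)
t=5.000: state=(6.860, 1.285)
t=5.200: state=(6.520, 1.988)
t=5.320: state=(5.919, 2.505)
compare at T: x=5.919, y=2.505

largest component: x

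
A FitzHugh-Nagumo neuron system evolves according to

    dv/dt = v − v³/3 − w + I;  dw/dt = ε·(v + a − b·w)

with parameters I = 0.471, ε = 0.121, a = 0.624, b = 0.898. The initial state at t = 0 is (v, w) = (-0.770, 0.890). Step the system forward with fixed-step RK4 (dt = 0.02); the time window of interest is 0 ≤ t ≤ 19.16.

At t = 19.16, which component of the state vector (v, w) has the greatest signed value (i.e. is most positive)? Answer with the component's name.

t=0.000: state=(-0.770, 0.890)
step 1 (dt=0.02): k1=(-1.037, -0.114), k2=(-1.040, -0.116), k3=(-1.040, -0.116), k4=(-1.043, -0.117); state += dt/6·(k1+2k2+2k3+k4)
t=0.020: state=(-0.791, 0.888)
t=0.040: state=(-0.812, 0.885)
t=0.060: state=(-0.833, 0.883)
continuing one RK4 step at a time; state shown every 50 steps (Δt=1):
t=1.000: state=(-1.629, 0.725)
t=2.000: state=(-1.769, 0.523)
t=3.000: state=(-1.707, 0.341)
t=4.000: state=(-1.622, 0.186)
t=5.000: state=(-1.537, 0.058)
t=6.000: state=(-1.451, -0.048)
t=7.000: state=(-1.365, -0.133)
t=8.000: state=(-1.278, -0.199)
t=9.000: state=(-1.189, -0.248)
t=10.000: state=(-1.096, -0.282)
t=11.000: state=(-0.996, -0.301)
t=12.000: state=(-0.882, -0.307)
t=13.000: state=(-0.741, -0.297)
t=14.000: state=(-0.541, -0.269)
t=15.000: state=(-0.187, -0.213)
t=16.000: state=(0.587, -0.102)
t=17.000: state=(1.603, 0.112)
t=18.000: state=(1.793, 0.373)
t=19.000: state=(1.714, 0.608)
t=19.160: state=(1.698, 0.642)
compare at T: v=1.698, w=0.642

largest component: v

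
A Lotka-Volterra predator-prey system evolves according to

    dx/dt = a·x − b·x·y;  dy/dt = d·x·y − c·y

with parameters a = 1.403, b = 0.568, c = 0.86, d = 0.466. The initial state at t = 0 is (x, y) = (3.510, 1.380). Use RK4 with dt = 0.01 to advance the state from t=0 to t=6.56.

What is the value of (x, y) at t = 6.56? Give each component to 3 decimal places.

(x, y) = (4.270, 2.160)

t=0.000: state=(3.510, 1.380)
step 1 (dt=0.01): k1=(2.173, 1.070), k2=(2.169, 1.082), k3=(2.169, 1.082), k4=(2.165, 1.093); state += dt/6·(k1+2k2+2k3+k4)
t=0.010: state=(3.532, 1.391)
t=0.020: state=(3.553, 1.402)
t=0.030: state=(3.575, 1.413)
continuing one RK4 step at a time; state shown every 25 steps (Δt=0.25):
t=0.250: state=(4.006, 1.726)
t=0.500: state=(4.296, 2.265)
t=0.750: state=(4.204, 3.010)
t=1.000: state=(3.667, 3.855)
t=1.250: state=(2.857, 4.552)
t=1.500: state=(2.066, 4.884)
t=1.750: state=(1.466, 4.829)
t=2.000: state=(1.071, 4.507)
t=2.250: state=(0.827, 4.055)
t=2.500: state=(0.684, 3.569)
t=2.750: state=(0.605, 3.101)
t=3.000: state=(0.570, 2.677)
t=3.250: state=(0.569, 2.307)
t=3.500: state=(0.596, 1.991)
t=3.750: state=(0.650, 1.726)
t=4.000: state=(0.734, 1.509)
t=4.250: state=(0.853, 1.334)
t=4.500: state=(1.012, 1.199)
t=4.750: state=(1.221, 1.101)
t=5.000: state=(1.490, 1.039)
t=5.250: state=(1.830, 1.016)
t=5.500: state=(2.248, 1.038)
t=5.750: state=(2.741, 1.119)
t=6.000: state=(3.286, 1.282)
t=6.250: state=(3.819, 1.565)
t=6.500: state=(4.215, 2.020)
t=6.560: state=(4.270, 2.160)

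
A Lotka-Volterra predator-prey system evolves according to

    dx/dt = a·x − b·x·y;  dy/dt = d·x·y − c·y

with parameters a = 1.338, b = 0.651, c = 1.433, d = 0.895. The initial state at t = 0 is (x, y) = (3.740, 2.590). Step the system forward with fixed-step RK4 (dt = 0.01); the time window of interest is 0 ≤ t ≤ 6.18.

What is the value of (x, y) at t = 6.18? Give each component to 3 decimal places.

t=0.000: state=(3.740, 2.590)
step 1 (dt=0.01): k1=(-1.302, 4.958), k2=(-1.360, 4.990), k3=(-1.360, 4.990), k4=(-1.418, 5.021); state += dt/6·(k1+2k2+2k3+k4)
t=0.010: state=(3.726, 2.640)
t=0.020: state=(3.712, 2.690)
t=0.030: state=(3.696, 2.742)
continuing one RK4 step at a time; state shown every 20 steps (Δt=0.2):
t=0.200: state=(3.257, 3.661)
t=0.400: state=(2.476, 4.601)
t=0.600: state=(1.718, 5.016)
t=0.800: state=(1.174, 4.862)
t=1.000: state=(0.840, 4.360)
t=1.200: state=(0.648, 3.734)
t=1.400: state=(0.542, 3.115)
t=1.600: state=(0.490, 2.564)
t=1.800: state=(0.473, 2.097)
t=2.000: state=(0.483, 1.715)
t=2.200: state=(0.516, 1.407)
t=2.400: state=(0.570, 1.164)
t=2.600: state=(0.649, 0.974)
t=2.800: state=(0.754, 0.829)
t=3.000: state=(0.891, 0.721)
t=3.200: state=(1.066, 0.645)
t=3.400: state=(1.285, 0.597)
t=3.600: state=(1.557, 0.577)
t=3.800: state=(1.886, 0.589)
t=4.000: state=(2.276, 0.642)
t=4.200: state=(2.718, 0.753)
t=4.400: state=(3.182, 0.959)
t=4.600: state=(3.592, 1.322)
t=4.800: state=(3.810, 1.933)
t=5.000: state=(3.658, 2.851)
t=5.200: state=(3.074, 3.932)
t=5.400: state=(2.268, 4.766)
t=5.600: state=(1.557, 5.024)
t=5.800: state=(1.072, 4.756)
t=6.000: state=(0.780, 4.205)
t=6.180: state=(0.627, 3.635)

(x, y) = (0.627, 3.635)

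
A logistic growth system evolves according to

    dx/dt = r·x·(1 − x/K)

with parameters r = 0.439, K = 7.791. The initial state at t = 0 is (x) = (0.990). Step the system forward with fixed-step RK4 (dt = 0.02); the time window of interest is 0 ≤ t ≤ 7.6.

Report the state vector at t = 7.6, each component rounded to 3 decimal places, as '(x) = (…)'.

t=0.000: state=(0.990)
step 1 (dt=0.02): k1=(0.379), k2=(0.381), k3=(0.381), k4=(0.382); state += dt/6·(k1+2k2+2k3+k4)
t=0.020: state=(0.998)
t=0.040: state=(1.005)
t=0.060: state=(1.013)
continuing one RK4 step at a time; state shown every 25 steps (Δt=0.5):
t=0.500: state=(1.196)
t=1.000: state=(1.435)
t=1.500: state=(1.710)
t=2.000: state=(2.021)
t=2.500: state=(2.366)
t=3.000: state=(2.743)
t=3.500: state=(3.144)
t=4.000: state=(3.563)
t=4.500: state=(3.990)
t=5.000: state=(4.414)
t=5.500: state=(4.826)
t=6.000: state=(5.218)
t=6.500: state=(5.581)
t=7.000: state=(5.911)
t=7.500: state=(6.207)
t=7.600: state=(6.261)

(x) = (6.261)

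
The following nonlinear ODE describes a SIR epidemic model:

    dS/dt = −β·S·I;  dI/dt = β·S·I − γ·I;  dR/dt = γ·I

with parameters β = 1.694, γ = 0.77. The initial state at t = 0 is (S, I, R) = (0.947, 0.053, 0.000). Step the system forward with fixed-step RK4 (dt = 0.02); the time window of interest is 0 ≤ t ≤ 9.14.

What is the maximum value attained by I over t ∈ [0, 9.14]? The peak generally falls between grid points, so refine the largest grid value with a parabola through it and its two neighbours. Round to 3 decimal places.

t=0.000: state=(0.947, 0.053, 0.000)
step 1 (dt=0.02): k1=(-0.085, 0.044, 0.041), k2=(-0.086, 0.045, 0.041), k3=(-0.086, 0.045, 0.041), k4=(-0.086, 0.045, 0.041); state += dt/6·(k1+2k2+2k3+k4)
t=0.020: state=(0.945, 0.054, 0.001)
t=0.040: state=(0.944, 0.055, 0.002)
t=0.060: state=(0.942, 0.056, 0.003)
continuing one RK4 step at a time; state shown every 25 steps (Δt=0.5):
t=0.500: state=(0.896, 0.079, 0.025)
t=1.000: state=(0.827, 0.111, 0.062)
t=1.500: state=(0.741, 0.147, 0.111)
t=2.000: state=(0.645, 0.180, 0.175)
t=2.500: state=(0.548, 0.203, 0.249)
t=3.000: state=(0.459, 0.212, 0.329)
t=3.500: state=(0.384, 0.206, 0.410)
t=4.000: state=(0.325, 0.189, 0.486)
t=4.500: state=(0.279, 0.166, 0.555)
t=5.000: state=(0.245, 0.141, 0.614)
t=5.500: state=(0.220, 0.117, 0.663)
t=6.000: state=(0.201, 0.095, 0.704)
t=6.500: state=(0.187, 0.076, 0.737)
t=7.000: state=(0.177, 0.060, 0.763)
t=7.500: state=(0.169, 0.048, 0.784)
t=8.000: state=(0.163, 0.037, 0.800)
t=8.500: state=(0.159, 0.029, 0.812)
t=9.000: state=(0.155, 0.023, 0.822)
t=9.140: state=(0.154, 0.021, 0.825)
largest grid value and its neighbours: I(3.000)=0.21180, I(3.020)=0.21182, I(3.040)=0.21181
parabola through these three points peaks at t≈3.026 with I≈0.21182

max I = 0.212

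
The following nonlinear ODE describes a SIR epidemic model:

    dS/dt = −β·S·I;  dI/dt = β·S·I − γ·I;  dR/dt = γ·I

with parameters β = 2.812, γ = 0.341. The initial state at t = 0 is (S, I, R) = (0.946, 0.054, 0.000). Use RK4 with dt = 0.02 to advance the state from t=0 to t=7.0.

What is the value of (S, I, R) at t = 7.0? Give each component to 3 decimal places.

t=0.000: state=(0.946, 0.054, 0.000)
step 1 (dt=0.02): k1=(-0.144, 0.125, 0.018), k2=(-0.147, 0.128, 0.019), k3=(-0.147, 0.128, 0.019), k4=(-0.150, 0.131, 0.019); state += dt/6·(k1+2k2+2k3+k4)
t=0.020: state=(0.943, 0.057, 0.000)
t=0.040: state=(0.940, 0.059, 0.001)
t=0.060: state=(0.937, 0.062, 0.001)
continuing one RK4 step at a time; state shown every 25 steps (Δt=0.5):
t=0.500: state=(0.823, 0.160, 0.017)
t=1.000: state=(0.574, 0.365, 0.061)
t=1.500: state=(0.295, 0.563, 0.141)
t=2.000: state=(0.126, 0.630, 0.245)
t=2.500: state=(0.053, 0.597, 0.350)
t=3.000: state=(0.024, 0.530, 0.446)
t=3.500: state=(0.012, 0.458, 0.531)
t=4.000: state=(0.007, 0.391, 0.603)
t=4.500: state=(0.004, 0.332, 0.664)
t=5.000: state=(0.003, 0.281, 0.716)
t=5.500: state=(0.002, 0.238, 0.761)
t=6.000: state=(0.001, 0.201, 0.798)
t=6.500: state=(0.001, 0.170, 0.829)
t=7.000: state=(0.001, 0.143, 0.856)

(S, I, R) = (0.001, 0.143, 0.856)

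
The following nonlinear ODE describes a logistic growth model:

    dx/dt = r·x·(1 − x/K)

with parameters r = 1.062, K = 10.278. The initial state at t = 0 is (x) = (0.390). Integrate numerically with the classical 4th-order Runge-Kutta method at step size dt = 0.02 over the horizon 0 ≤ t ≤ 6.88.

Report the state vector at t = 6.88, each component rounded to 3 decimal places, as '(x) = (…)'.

(x) = (10.106)

t=0.000: state=(0.390)
step 1 (dt=0.02): k1=(0.398), k2=(0.402), k3=(0.402), k4=(0.406); state += dt/6·(k1+2k2+2k3+k4)
t=0.020: state=(0.398)
t=0.040: state=(0.406)
t=0.060: state=(0.415)
continuing one RK4 step at a time; state shown every 25 steps (Δt=0.5):
t=0.500: state=(0.646)
t=1.000: state=(1.052)
t=1.500: state=(1.670)
t=2.000: state=(2.550)
t=2.500: state=(3.694)
t=3.000: state=(5.018)
t=3.500: state=(6.359)
t=4.000: state=(7.544)
t=4.500: state=(8.473)
t=5.000: state=(9.134)
t=5.500: state=(9.573)
t=6.000: state=(9.851)
t=6.500: state=(10.023)
t=6.880: state=(10.106)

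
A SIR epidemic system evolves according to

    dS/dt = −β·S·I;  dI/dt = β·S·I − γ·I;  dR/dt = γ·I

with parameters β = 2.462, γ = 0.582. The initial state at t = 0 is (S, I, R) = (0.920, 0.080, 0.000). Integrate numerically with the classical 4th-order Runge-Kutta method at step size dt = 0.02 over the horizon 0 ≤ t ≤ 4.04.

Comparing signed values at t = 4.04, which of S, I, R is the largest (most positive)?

t=0.000: state=(0.920, 0.080, 0.000)
step 1 (dt=0.02): k1=(-0.181, 0.135, 0.047), k2=(-0.184, 0.137, 0.047), k3=(-0.184, 0.137, 0.047), k4=(-0.187, 0.138, 0.048); state += dt/6·(k1+2k2+2k3+k4)
t=0.020: state=(0.916, 0.083, 0.001)
t=0.040: state=(0.913, 0.086, 0.002)
t=0.060: state=(0.909, 0.088, 0.003)
continuing one RK4 step at a time; state shown every 10 steps (Δt=0.2):
t=0.200: state=(0.878, 0.111, 0.011)
t=0.400: state=(0.824, 0.150, 0.026)
t=0.600: state=(0.756, 0.197, 0.046)
t=0.800: state=(0.678, 0.250, 0.072)
t=1.000: state=(0.591, 0.304, 0.105)
t=1.200: state=(0.502, 0.355, 0.143)
t=1.400: state=(0.417, 0.396, 0.187)
t=1.600: state=(0.341, 0.424, 0.235)
t=1.800: state=(0.275, 0.439, 0.285)
t=2.000: state=(0.222, 0.442, 0.336)
t=2.200: state=(0.179, 0.434, 0.388)
t=2.400: state=(0.145, 0.418, 0.437)
t=2.600: state=(0.118, 0.397, 0.485)
t=2.800: state=(0.098, 0.373, 0.529)
t=3.000: state=(0.082, 0.347, 0.571)
t=3.200: state=(0.070, 0.320, 0.610)
t=3.400: state=(0.060, 0.294, 0.646)
t=3.600: state=(0.052, 0.269, 0.679)
t=3.800: state=(0.046, 0.245, 0.709)
t=4.000: state=(0.041, 0.223, 0.736)
t=4.040: state=(0.040, 0.219, 0.741)
compare at T: S=0.040, I=0.219, R=0.741

largest component: R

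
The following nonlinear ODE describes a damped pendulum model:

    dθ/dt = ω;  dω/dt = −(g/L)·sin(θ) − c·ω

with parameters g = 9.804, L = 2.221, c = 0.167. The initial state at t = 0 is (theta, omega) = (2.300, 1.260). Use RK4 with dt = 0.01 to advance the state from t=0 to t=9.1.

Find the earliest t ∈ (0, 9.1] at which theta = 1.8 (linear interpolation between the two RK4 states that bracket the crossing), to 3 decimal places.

t = 1.203

t=0.000: state=(2.300, 1.260)
step 1 (dt=0.01): k1=(1.260, -3.502), k2=(1.242, -3.481), k3=(1.243, -3.481), k4=(1.225, -3.460); state += dt/6·(k1+2k2+2k3+k4)
t=0.010: state=(2.312, 1.225)
t=0.020: state=(2.325, 1.191)
t=0.030: state=(2.336, 1.157)
continuing one RK4 step at a time; state shown every 50 steps (Δt=0.5):
t=0.500: state=(2.561, -0.122)
t=1.000: state=(2.177, -1.497)
t=1.200: state=(1.807, -2.231)
next step: t=1.210: state=(1.784, -2.271) — theta has crossed 1.8
linear interpolation between t=1.200 (1.80652) and t=1.210 (1.78400) → t≈1.203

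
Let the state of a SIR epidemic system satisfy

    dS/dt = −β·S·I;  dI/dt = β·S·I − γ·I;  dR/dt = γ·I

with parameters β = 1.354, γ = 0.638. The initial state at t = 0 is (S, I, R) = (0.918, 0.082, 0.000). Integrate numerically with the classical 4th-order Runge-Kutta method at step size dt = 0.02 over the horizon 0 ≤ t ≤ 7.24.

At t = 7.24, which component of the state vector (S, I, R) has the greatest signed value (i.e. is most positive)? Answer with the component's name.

t=0.000: state=(0.918, 0.082, 0.000)
step 1 (dt=0.02): k1=(-0.102, 0.050, 0.052), k2=(-0.102, 0.050, 0.053), k3=(-0.102, 0.050, 0.053), k4=(-0.103, 0.050, 0.053); state += dt/6·(k1+2k2+2k3+k4)
t=0.020: state=(0.916, 0.083, 0.001)
t=0.040: state=(0.914, 0.084, 0.002)
t=0.060: state=(0.912, 0.085, 0.003)
continuing one RK4 step at a time; state shown every 25 steps (Δt=0.5):
t=0.500: state=(0.861, 0.109, 0.030)
t=1.000: state=(0.792, 0.139, 0.070)
t=1.500: state=(0.714, 0.168, 0.119)
t=2.000: state=(0.631, 0.192, 0.176)
t=2.500: state=(0.551, 0.208, 0.240)
t=3.000: state=(0.477, 0.215, 0.308)
t=3.500: state=(0.413, 0.211, 0.376)
t=4.000: state=(0.359, 0.199, 0.442)
t=4.500: state=(0.316, 0.181, 0.503)
t=5.000: state=(0.281, 0.161, 0.557)
t=5.500: state=(0.254, 0.141, 0.605)
t=6.000: state=(0.233, 0.120, 0.647)
t=6.500: state=(0.216, 0.102, 0.682)
t=7.000: state=(0.202, 0.085, 0.712)
t=7.240: state=(0.197, 0.078, 0.725)
compare at T: S=0.197, I=0.078, R=0.725

largest component: R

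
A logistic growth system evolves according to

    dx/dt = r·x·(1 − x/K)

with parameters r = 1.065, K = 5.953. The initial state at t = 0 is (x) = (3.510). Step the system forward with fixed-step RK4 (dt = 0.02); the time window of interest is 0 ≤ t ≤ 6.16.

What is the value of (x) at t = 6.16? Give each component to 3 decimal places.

(x) = (5.947)

t=0.000: state=(3.510)
step 1 (dt=0.02): k1=(1.534), k2=(1.531), k3=(1.531), k4=(1.528); state += dt/6·(k1+2k2+2k3+k4)
t=0.020: state=(3.541)
t=0.040: state=(3.571)
t=0.060: state=(3.601)
continuing one RK4 step at a time; state shown every 10 steps (Δt=0.2):
t=0.200: state=(3.810)
t=0.400: state=(4.093)
t=0.600: state=(4.354)
t=0.800: state=(4.590)
t=1.000: state=(4.801)
t=1.200: state=(4.986)
t=1.400: state=(5.147)
t=1.600: state=(5.284)
t=1.800: state=(5.400)
t=2.000: state=(5.498)
t=2.200: state=(5.580)
t=2.400: state=(5.648)
t=2.600: state=(5.704)
t=2.800: state=(5.750)
t=3.000: state=(5.788)
t=3.200: state=(5.819)
t=3.400: state=(5.844)
t=3.600: state=(5.865)
t=3.800: state=(5.881)
t=4.000: state=(5.895)
t=4.200: state=(5.906)
t=4.400: state=(5.915)
t=4.600: state=(5.922)
t=4.800: state=(5.928)
t=5.000: state=(5.933)
t=5.200: state=(5.937)
t=5.400: state=(5.940)
t=5.600: state=(5.942)
t=5.800: state=(5.944)
t=6.000: state=(5.946)
t=6.160: state=(5.947)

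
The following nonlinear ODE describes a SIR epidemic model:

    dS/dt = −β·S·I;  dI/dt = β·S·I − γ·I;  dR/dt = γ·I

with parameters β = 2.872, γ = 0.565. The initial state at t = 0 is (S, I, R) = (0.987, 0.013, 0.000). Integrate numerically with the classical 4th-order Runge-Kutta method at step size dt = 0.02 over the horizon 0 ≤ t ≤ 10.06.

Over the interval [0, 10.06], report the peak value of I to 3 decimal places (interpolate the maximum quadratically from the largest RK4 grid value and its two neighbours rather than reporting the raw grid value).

max I = 0.486

t=0.000: state=(0.987, 0.013, 0.000)
step 1 (dt=0.02): k1=(-0.037, 0.030, 0.007), k2=(-0.038, 0.030, 0.008), k3=(-0.038, 0.030, 0.008), k4=(-0.039, 0.031, 0.008); state += dt/6·(k1+2k2+2k3+k4)
t=0.020: state=(0.986, 0.014, 0.000)
t=0.040: state=(0.985, 0.014, 0.000)
t=0.060: state=(0.985, 0.015, 0.000)
continuing one RK4 step at a time; state shown every 25 steps (Δt=0.5):
t=0.500: state=(0.954, 0.040, 0.007)
t=1.000: state=(0.862, 0.111, 0.027)
t=1.500: state=(0.668, 0.255, 0.077)
t=2.000: state=(0.410, 0.417, 0.173)
t=2.500: state=(0.212, 0.485, 0.303)
t=3.000: state=(0.107, 0.456, 0.438)
t=3.500: state=(0.058, 0.385, 0.557)
t=4.000: state=(0.035, 0.310, 0.655)
t=4.500: state=(0.024, 0.244, 0.733)
t=5.000: state=(0.017, 0.189, 0.793)
t=5.500: state=(0.014, 0.146, 0.840)
t=6.000: state=(0.011, 0.112, 0.877)
t=6.500: state=(0.010, 0.086, 0.904)
t=7.000: state=(0.009, 0.065, 0.926)
t=7.500: state=(0.008, 0.050, 0.942)
t=8.000: state=(0.008, 0.038, 0.954)
t=8.500: state=(0.007, 0.029, 0.964)
t=9.000: state=(0.007, 0.022, 0.971)
t=9.500: state=(0.007, 0.017, 0.976)
t=10.000: state=(0.007, 0.013, 0.980)
t=10.060: state=(0.007, 0.012, 0.981)
largest grid value and its neighbours: I(2.540)=0.48595, I(2.560)=0.48597, I(2.580)=0.48584
parabola through these three points peaks at t≈2.552 with I≈0.48598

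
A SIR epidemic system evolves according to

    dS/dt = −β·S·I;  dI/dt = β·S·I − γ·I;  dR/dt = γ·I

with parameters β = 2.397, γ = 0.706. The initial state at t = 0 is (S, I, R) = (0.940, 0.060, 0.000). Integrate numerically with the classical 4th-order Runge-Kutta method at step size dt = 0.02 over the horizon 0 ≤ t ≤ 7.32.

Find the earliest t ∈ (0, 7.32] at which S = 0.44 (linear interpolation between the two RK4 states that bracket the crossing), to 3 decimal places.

t=0.000: state=(0.940, 0.060, 0.000)
step 1 (dt=0.02): k1=(-0.135, 0.093, 0.042), k2=(-0.137, 0.094, 0.043), k3=(-0.137, 0.094, 0.043), k4=(-0.139, 0.095, 0.044); state += dt/6·(k1+2k2+2k3+k4)
t=0.020: state=(0.937, 0.062, 0.001)
t=0.040: state=(0.934, 0.064, 0.002)
t=0.060: state=(0.932, 0.066, 0.003)
continuing one RK4 step at a time; state shown every 25 steps (Δt=0.5):
t=0.500: state=(0.845, 0.124, 0.031)
t=1.000: state=(0.690, 0.219, 0.091)
t=1.500: state=(0.500, 0.314, 0.186)
t=1.660: state=(0.441, 0.336, 0.223)
next step: t=1.680: state=(0.434, 0.338, 0.228) — S has crossed 0.44
linear interpolation between t=1.660 (0.44113) and t=1.680 (0.43406) → t≈1.663

t = 1.663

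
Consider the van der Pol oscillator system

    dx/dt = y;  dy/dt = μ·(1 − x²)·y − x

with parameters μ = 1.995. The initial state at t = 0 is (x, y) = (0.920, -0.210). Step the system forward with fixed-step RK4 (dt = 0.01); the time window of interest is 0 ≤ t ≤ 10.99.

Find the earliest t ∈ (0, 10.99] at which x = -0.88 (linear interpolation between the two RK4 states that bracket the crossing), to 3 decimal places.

t = 1.318

t=0.000: state=(0.920, -0.210)
step 1 (dt=0.01): k1=(-0.210, -0.984), k2=(-0.215, -0.986), k3=(-0.215, -0.986), k4=(-0.220, -0.987); state += dt/6·(k1+2k2+2k3+k4)
t=0.010: state=(0.918, -0.220)
t=0.020: state=(0.916, -0.230)
t=0.030: state=(0.913, -0.240)
continuing one RK4 step at a time; state shown every 50 steps (Δt=0.5):
t=0.500: state=(0.680, -0.792)
t=1.000: state=(0.010, -2.119)
t=1.310: state=(-0.854, -3.308)
next step: t=1.320: state=(-0.887, -3.316) — x has crossed -0.88
linear interpolation between t=1.310 (-0.85391) and t=1.320 (-0.88704) → t≈1.318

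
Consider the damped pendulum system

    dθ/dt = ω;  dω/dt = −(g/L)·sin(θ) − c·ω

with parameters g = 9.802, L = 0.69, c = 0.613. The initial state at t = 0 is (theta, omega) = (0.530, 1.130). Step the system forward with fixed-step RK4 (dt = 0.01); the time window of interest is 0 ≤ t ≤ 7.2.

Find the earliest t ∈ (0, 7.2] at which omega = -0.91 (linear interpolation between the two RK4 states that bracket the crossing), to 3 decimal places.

t = 0.258

t=0.000: state=(0.530, 1.130)
step 1 (dt=0.01): k1=(1.130, -7.874), k2=(1.091, -7.919), k3=(1.090, -7.917), k4=(1.051, -7.959); state += dt/6·(k1+2k2+2k3+k4)
t=0.010: state=(0.541, 1.051)
t=0.020: state=(0.551, 0.971)
t=0.030: state=(0.560, 0.890)
continuing one RK4 step at a time; state shown every 25 steps (Δt=0.25):
t=0.250: state=(0.560, -0.854)
next step: t=0.260: state=(0.551, -0.924) — omega has crossed -0.91
linear interpolation between t=0.250 (-0.85425) and t=0.260 (-0.92372) → t≈0.258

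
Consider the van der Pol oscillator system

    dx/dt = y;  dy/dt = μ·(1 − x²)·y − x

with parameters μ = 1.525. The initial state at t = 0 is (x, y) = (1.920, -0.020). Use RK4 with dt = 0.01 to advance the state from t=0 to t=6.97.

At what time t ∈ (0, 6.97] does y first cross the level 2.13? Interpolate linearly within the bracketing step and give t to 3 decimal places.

t = 5.836

t=0.000: state=(1.920, -0.020)
step 1 (dt=0.01): k1=(-0.020, -1.838), k2=(-0.029, -1.800), k3=(-0.029, -1.801), k4=(-0.038, -1.764); state += dt/6·(k1+2k2+2k3+k4)
t=0.010: state=(1.920, -0.038)
t=0.020: state=(1.919, -0.055)
t=0.030: state=(1.919, -0.072)
continuing one RK4 step at a time; state shown every 25 steps (Δt=0.25):
t=0.250: state=(1.873, -0.309)
t=0.500: state=(1.779, -0.431)
t=0.750: state=(1.661, -0.509)
t=1.000: state=(1.524, -0.587)
t=1.250: state=(1.366, -0.685)
t=1.500: state=(1.178, -0.826)
t=1.750: state=(0.946, -1.046)
t=2.000: state=(0.642, -1.414)
t=2.250: state=(0.217, -2.044)
t=2.500: state=(-0.404, -2.933)
t=2.750: state=(-1.194, -3.108)
t=3.000: state=(-1.798, -1.557)
t=3.250: state=(-2.003, -0.257)
t=3.500: state=(-1.997, 0.217)
t=3.750: state=(-1.920, 0.374)
t=4.000: state=(-1.816, 0.448)
t=4.250: state=(-1.697, 0.508)
t=4.500: state=(-1.562, 0.574)
t=4.750: state=(-1.408, 0.663)
t=5.000: state=(-1.228, 0.789)
t=5.250: state=(-1.008, 0.985)
t=5.500: state=(-0.725, 1.308)
t=5.750: state=(-0.334, 1.864)
t=5.830: state=(-0.176, 2.110)
next step: t=5.840: state=(-0.154, 2.144) — y has crossed 2.13
linear interpolation between t=5.830 (2.11041) and t=5.840 (2.14361) → t≈5.836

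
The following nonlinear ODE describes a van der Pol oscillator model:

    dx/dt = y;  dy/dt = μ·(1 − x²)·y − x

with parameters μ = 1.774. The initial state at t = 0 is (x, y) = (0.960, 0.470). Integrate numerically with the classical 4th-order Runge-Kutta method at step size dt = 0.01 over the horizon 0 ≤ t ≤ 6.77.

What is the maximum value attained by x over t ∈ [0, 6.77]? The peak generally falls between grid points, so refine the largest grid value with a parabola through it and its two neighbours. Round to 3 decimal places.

max x = 2.018

t=0.000: state=(0.960, 0.470)
step 1 (dt=0.01): k1=(0.470, -0.895), k2=(0.466, -0.901), k3=(0.465, -0.901), k4=(0.461, -0.908); state += dt/6·(k1+2k2+2k3+k4)
t=0.010: state=(0.965, 0.461)
t=0.020: state=(0.969, 0.452)
t=0.030: state=(0.974, 0.443)
continuing one RK4 step at a time; state shown every 25 steps (Δt=0.25):
t=0.250: state=(1.047, 0.217)
t=0.500: state=(1.067, -0.053)
t=0.750: state=(1.022, -0.308)
t=1.000: state=(0.913, -0.564)
t=1.250: state=(0.736, -0.871)
t=1.500: state=(0.465, -1.328)
t=1.750: state=(0.047, -2.078)
t=2.000: state=(-0.595, -3.029)
t=2.250: state=(-1.366, -2.767)
t=2.500: state=(-1.841, -1.018)
t=2.750: state=(-1.951, -0.033)
t=3.000: state=(-1.914, 0.271)
t=3.250: state=(-1.831, 0.373)
t=3.500: state=(-1.730, 0.430)
t=3.750: state=(-1.616, 0.484)
t=4.000: state=(-1.487, 0.550)
t=4.250: state=(-1.339, 0.641)
t=4.500: state=(-1.163, 0.777)
t=4.750: state=(-0.943, 0.998)
t=5.000: state=(-0.650, 1.385)
t=5.250: state=(-0.224, 2.099)
t=5.500: state=(0.434, 3.191)
t=5.750: state=(1.293, 3.269)
t=6.000: state=(1.873, 1.283)
t=6.250: state=(2.017, 0.083)
t=6.500: state=(1.986, -0.255)
t=6.750: state=(1.907, -0.355)
t=6.770: state=(1.900, -0.360)
largest grid value and its neighbours: x(6.280)=2.01797, x(6.290)=2.01802, x(6.300)=2.01786
parabola through these three points peaks at t≈6.287 with x≈2.01802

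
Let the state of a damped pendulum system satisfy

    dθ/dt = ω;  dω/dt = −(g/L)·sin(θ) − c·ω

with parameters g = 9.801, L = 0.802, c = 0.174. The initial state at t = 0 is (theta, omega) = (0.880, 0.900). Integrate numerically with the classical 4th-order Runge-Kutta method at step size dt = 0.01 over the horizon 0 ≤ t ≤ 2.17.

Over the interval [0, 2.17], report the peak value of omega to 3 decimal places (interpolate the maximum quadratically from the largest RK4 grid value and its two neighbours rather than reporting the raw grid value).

t=0.000: state=(0.880, 0.900)
step 1 (dt=0.01): k1=(0.900, -9.576), k2=(0.852, -9.602), k3=(0.852, -9.600), k4=(0.804, -9.625); state += dt/6·(k1+2k2+2k3+k4)
t=0.010: state=(0.889, 0.804)
t=0.020: state=(0.896, 0.708)
t=0.030: state=(0.903, 0.611)
continuing one RK4 step at a time; state shown every 10 steps (Δt=0.1):
t=0.100: state=(0.922, -0.071)
t=0.200: state=(0.867, -1.020)
t=0.300: state=(0.721, -1.871)
t=0.400: state=(0.498, -2.536)
t=0.500: state=(0.223, -2.922)
t=0.600: state=(-0.074, -2.961)
t=0.700: state=(-0.358, -2.648)
t=0.800: state=(-0.594, -2.043)
t=0.900: state=(-0.760, -1.243)
t=1.000: state=(-0.839, -0.347)
t=1.100: state=(-0.828, 0.563)
t=1.200: state=(-0.729, 1.410)
t=1.300: state=(-0.551, 2.113)
t=1.400: state=(-0.314, 2.588)
t=1.500: state=(-0.044, 2.759)
t=1.600: state=(0.227, 2.599)
t=1.700: state=(0.466, 2.139)
t=1.800: state=(0.647, 1.457)
t=1.900: state=(0.753, 0.646)
t=2.000: state=(0.775, -0.210)
t=2.100: state=(0.712, -1.032)
t=2.170: state=(0.622, -1.547)
largest grid value and its neighbours: omega(1.490)=2.75700, omega(1.500)=2.75925, omega(1.510)=2.75812
parabola through these three points peaks at t≈1.502 with omega≈2.75929

max omega = 2.759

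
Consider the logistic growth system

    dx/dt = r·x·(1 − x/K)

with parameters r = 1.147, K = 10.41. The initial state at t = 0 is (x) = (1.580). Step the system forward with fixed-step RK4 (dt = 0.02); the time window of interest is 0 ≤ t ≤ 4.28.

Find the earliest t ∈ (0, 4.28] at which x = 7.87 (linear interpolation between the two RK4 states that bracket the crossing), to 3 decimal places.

t=0.000: state=(1.580)
step 1 (dt=0.02): k1=(1.537), k2=(1.549), k3=(1.550), k4=(1.562); state += dt/6·(k1+2k2+2k3+k4)
t=0.020: state=(1.611)
t=0.040: state=(1.642)
t=0.060: state=(1.674)
continuing one RK4 step at a time; state shown every 10 steps (Δt=0.2):
t=0.200: state=(1.913)
t=0.400: state=(2.297)
t=0.600: state=(2.734)
t=0.800: state=(3.220)
t=1.000: state=(3.752)
t=1.200: state=(4.318)
t=1.400: state=(4.906)
t=1.600: state=(5.503)
t=1.800: state=(6.091)
t=2.000: state=(6.657)
t=2.200: state=(7.189)
t=2.400: state=(7.675)
t=2.480: state=(7.856)
next step: t=2.500: state=(7.900) — x has crossed 7.87
linear interpolation between t=2.480 (7.85641) and t=2.500 (7.90036) → t≈2.486

t = 2.486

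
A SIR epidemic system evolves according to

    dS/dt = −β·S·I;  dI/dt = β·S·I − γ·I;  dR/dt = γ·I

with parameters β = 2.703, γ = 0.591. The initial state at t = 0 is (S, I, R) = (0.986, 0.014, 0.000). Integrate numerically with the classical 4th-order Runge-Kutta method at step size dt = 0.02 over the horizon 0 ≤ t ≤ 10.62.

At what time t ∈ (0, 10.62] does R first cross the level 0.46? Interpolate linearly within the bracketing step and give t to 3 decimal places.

t=0.000: state=(0.986, 0.014, 0.000)
step 1 (dt=0.02): k1=(-0.037, 0.029, 0.008), k2=(-0.038, 0.030, 0.008), k3=(-0.038, 0.030, 0.008), k4=(-0.039, 0.030, 0.009); state += dt/6·(k1+2k2+2k3+k4)
t=0.020: state=(0.985, 0.015, 0.000)
t=0.040: state=(0.984, 0.015, 0.000)
t=0.060: state=(0.984, 0.016, 0.001)
continuing one RK4 step at a time; state shown every 25 steps (Δt=0.5):
t=0.500: state=(0.954, 0.039, 0.007)
t=1.000: state=(0.874, 0.100, 0.026)
t=1.500: state=(0.709, 0.219, 0.072)
t=2.000: state=(0.477, 0.364, 0.159)
t=2.500: state=(0.273, 0.446, 0.281)
t=3.000: state=(0.149, 0.438, 0.413)
t=3.180: state=(0.121, 0.420, 0.459)
next step: t=3.200: state=(0.118, 0.418, 0.464) — R has crossed 0.46
linear interpolation between t=3.180 (0.45908) and t=3.200 (0.46403) → t≈3.184

t = 3.184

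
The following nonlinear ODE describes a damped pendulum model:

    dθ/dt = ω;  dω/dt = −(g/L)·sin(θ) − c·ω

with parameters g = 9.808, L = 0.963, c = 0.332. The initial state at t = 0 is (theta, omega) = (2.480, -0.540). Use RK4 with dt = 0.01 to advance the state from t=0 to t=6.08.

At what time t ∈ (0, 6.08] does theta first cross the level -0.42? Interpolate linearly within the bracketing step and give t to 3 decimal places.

t=0.000: state=(2.480, -0.540)
step 1 (dt=0.01): k1=(-0.540, -6.078), k2=(-0.570, -6.090), k3=(-0.570, -6.091), k4=(-0.601, -6.104); state += dt/6·(k1+2k2+2k3+k4)
t=0.010: state=(2.474, -0.601)
t=0.020: state=(2.468, -0.662)
t=0.030: state=(2.461, -0.724)
continuing one RK4 step at a time; state shown every 20 steps (Δt=0.2):
t=0.200: state=(2.244, -1.858)
t=0.400: state=(1.714, -3.507)
t=0.600: state=(0.841, -5.120)
t=0.800: state=(-0.240, -5.343)
t=0.830: state=(-0.398, -5.194)
next step: t=0.840: state=(-0.450, -5.135) — theta has crossed -0.42
linear interpolation between t=0.830 (-0.39789) and t=0.840 (-0.44954) → t≈0.834

t = 0.834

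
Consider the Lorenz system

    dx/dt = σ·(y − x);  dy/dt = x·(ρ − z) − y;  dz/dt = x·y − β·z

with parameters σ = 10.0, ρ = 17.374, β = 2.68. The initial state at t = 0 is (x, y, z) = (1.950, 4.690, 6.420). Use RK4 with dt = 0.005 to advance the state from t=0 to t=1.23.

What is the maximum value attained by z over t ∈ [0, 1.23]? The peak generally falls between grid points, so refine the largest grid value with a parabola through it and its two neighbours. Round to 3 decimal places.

max z = 24.419

t=0.000: state=(1.950, 4.690, 6.420)
step 1 (dt=0.005): k1=(27.400, 16.670, -8.060), k2=(27.132, 17.420, -7.601), k3=(27.157, 17.408, -7.603), k4=(26.913, 18.150, -7.140); state += dt/6·(k1+2k2+2k3+k4)
t=0.005: state=(2.086, 4.777, 6.382)
t=0.010: state=(2.219, 4.871, 6.349)
t=0.015: state=(2.351, 4.973, 6.320)
continuing one RK4 step at a time; state shown every 10 steps (Δt=0.05):
t=0.050: state=(3.258, 5.874, 6.264)
t=0.100: state=(4.655, 7.689, 6.738)
t=0.150: state=(6.326, 9.975, 8.174)
t=0.200: state=(8.265, 12.278, 10.987)
t=0.250: state=(10.179, 13.596, 15.296)
t=0.300: state=(11.417, 12.688, 20.186)
t=0.350: state=(11.276, 9.406, 23.650)
t=0.400: state=(9.677, 5.418, 24.333)
t=0.450: state=(7.332, 2.513, 22.821)
t=0.500: state=(5.089, 1.082, 20.454)
t=0.550: state=(3.395, 0.634, 18.047)
t=0.600: state=(2.304, 0.655, 15.865)
t=0.650: state=(1.695, 0.858, 13.943)
t=0.700: state=(1.423, 1.136, 12.266)
t=0.750: state=(1.380, 1.476, 10.812)
t=0.800: state=(1.506, 1.907, 9.569)
t=0.850: state=(1.780, 2.479, 8.537)
t=0.900: state=(2.213, 3.256, 7.733)
t=0.950: state=(2.838, 4.315, 7.210)
t=1.000: state=(3.709, 5.735, 7.074)
t=1.050: state=(4.883, 7.565, 7.525)
t=1.100: state=(6.391, 9.724, 8.872)
t=1.150: state=(8.163, 11.823, 11.465)
t=1.200: state=(9.903, 13.002, 15.364)
t=1.230: state=(10.698, 12.817, 18.041)
largest grid value and its neighbours: z(0.380)=24.39359, z(0.385)=24.41689, z(0.390)=24.41369
parabola through these three points peaks at t≈0.387 with z≈24.41880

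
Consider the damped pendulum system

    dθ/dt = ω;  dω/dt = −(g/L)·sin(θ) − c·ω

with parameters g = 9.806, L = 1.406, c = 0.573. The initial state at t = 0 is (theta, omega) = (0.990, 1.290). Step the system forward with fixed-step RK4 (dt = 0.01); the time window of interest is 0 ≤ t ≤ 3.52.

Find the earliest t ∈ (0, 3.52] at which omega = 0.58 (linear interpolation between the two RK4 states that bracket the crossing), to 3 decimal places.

t=0.000: state=(0.990, 1.290)
step 1 (dt=0.01): k1=(1.290, -6.570), k2=(1.257, -6.576), k3=(1.257, -6.575), k4=(1.224, -6.580); state += dt/6·(k1+2k2+2k3+k4)
t=0.010: state=(1.003, 1.224)
t=0.020: state=(1.014, 1.158)
t=0.030: state=(1.026, 1.093)
t=0.100: state=(1.086, 0.632)
next step: t=0.110: state=(1.092, 0.567) — omega has crossed 0.58
linear interpolation between t=0.100 (0.63246) and t=0.110 (0.56721) → t≈0.108

t = 0.108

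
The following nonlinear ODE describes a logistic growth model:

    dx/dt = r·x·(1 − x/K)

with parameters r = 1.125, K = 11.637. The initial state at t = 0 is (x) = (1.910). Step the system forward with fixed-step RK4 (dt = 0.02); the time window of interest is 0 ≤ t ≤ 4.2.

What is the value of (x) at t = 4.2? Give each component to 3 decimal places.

(x) = (11.134)

t=0.000: state=(1.910)
step 1 (dt=0.02): k1=(1.796), k2=(1.810), k3=(1.810), k4=(1.823); state += dt/6·(k1+2k2+2k3+k4)
t=0.020: state=(1.946)
t=0.040: state=(1.983)
t=0.060: state=(2.020)
continuing one RK4 step at a time; state shown every 10 steps (Δt=0.2):
t=0.200: state=(2.297)
t=0.400: state=(2.740)
t=0.600: state=(3.239)
t=0.800: state=(3.790)
t=1.000: state=(4.386)
t=1.200: state=(5.015)
t=1.400: state=(5.665)
t=1.600: state=(6.318)
t=1.800: state=(6.959)
t=2.000: state=(7.572)
t=2.200: state=(8.146)
t=2.400: state=(8.670)
t=2.600: state=(9.139)
t=2.800: state=(9.552)
t=3.000: state=(9.910)
t=3.200: state=(10.216)
t=3.400: state=(10.473)
t=3.600: state=(10.689)
t=3.800: state=(10.867)
t=4.000: state=(11.014)
t=4.200: state=(11.134)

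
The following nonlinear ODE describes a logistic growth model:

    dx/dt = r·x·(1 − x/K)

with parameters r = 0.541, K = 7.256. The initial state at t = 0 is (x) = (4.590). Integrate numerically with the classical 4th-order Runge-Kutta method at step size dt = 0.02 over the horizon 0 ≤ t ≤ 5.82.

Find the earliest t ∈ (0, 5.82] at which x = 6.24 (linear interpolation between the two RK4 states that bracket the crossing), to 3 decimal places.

t = 2.351

t=0.000: state=(4.590)
step 1 (dt=0.02): k1=(0.912), k2=(0.911), k3=(0.911), k4=(0.910); state += dt/6·(k1+2k2+2k3+k4)
t=0.020: state=(4.608)
t=0.040: state=(4.626)
t=0.060: state=(4.645)
continuing one RK4 step at a time; state shown every 10 steps (Δt=0.2):
t=0.200: state=(4.770)
t=0.400: state=(4.943)
t=0.600: state=(5.110)
t=0.800: state=(5.270)
t=1.000: state=(5.422)
t=1.200: state=(5.567)
t=1.400: state=(5.703)
t=1.600: state=(5.831)
t=1.800: state=(5.951)
t=2.000: state=(6.063)
t=2.200: state=(6.167)
t=2.340: state=(6.235)
next step: t=2.360: state=(6.244) — x has crossed 6.24
linear interpolation between t=2.340 (6.23486) and t=2.360 (6.24432) → t≈2.351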